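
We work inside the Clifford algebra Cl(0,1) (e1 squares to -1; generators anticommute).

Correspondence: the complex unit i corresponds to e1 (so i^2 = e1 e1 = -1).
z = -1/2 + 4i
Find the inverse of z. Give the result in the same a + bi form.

In blades: z = -1/2 + 4*e1.
With qbar = -1/2 - 4*e1 (scalar fixed, mapped units negated), z qbar = 65/4 (the sum of squared coefficients), so z^-1 = qbar / (65/4) = -2/65 - 16/65*e1; translating back:
Answer: -2/65 - 16/65*i


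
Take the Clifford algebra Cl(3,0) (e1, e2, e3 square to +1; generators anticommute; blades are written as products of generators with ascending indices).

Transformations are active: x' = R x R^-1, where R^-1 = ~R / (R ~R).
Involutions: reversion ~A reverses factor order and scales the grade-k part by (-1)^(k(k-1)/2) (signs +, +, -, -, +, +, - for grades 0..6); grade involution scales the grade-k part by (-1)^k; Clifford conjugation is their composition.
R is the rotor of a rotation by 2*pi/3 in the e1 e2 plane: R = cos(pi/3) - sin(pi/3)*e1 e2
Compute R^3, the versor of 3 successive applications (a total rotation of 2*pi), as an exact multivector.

Because a rotor carries half the rotation angle, composing 3 copies of this e1 e2-plane rotor multiplies the phase: 3*(pi/3) = pi, hence R^3 = cos(pi) - sin(pi)*e1 e2.
cos(pi) = -1 and sin(pi) = 0, so R^3 = -1. The total rotation 2*pi is 1 full turn, so every vector returns to itself, yet the rotor is -1, on the OTHER sheet of the double cover (an odd number of 2*pi turns).
Answer: -1


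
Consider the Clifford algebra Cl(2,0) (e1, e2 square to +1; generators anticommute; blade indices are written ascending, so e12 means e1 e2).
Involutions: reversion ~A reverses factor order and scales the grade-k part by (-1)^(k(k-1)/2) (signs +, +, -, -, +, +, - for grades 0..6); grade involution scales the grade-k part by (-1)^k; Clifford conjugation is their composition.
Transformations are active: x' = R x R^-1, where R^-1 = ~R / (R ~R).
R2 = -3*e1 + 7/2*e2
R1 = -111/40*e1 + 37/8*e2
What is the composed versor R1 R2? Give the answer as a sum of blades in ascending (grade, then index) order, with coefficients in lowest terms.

Distribute over the terms of R1 (each basis-blade product reordered to ascending indices, repeated generators contracted through their squares):
(-111/40*e1) R2 = 333/40 - 777/80*e12
(37/8*e2) R2 = 259/16 + 111/8*e12
Summing the partial products and collecting blades:
Answer: 1961/80 + 333/80*e12


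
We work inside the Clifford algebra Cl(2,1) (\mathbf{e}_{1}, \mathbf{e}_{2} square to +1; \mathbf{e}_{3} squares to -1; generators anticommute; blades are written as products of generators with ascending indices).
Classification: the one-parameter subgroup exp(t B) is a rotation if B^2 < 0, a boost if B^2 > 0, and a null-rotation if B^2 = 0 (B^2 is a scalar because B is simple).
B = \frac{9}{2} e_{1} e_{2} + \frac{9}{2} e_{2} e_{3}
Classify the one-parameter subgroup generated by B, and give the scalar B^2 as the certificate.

B^2 term by term: the squares give (\frac{9}{2})^2*(e_{1} e_{2})^2 + (\frac{9}{2})^2*(e_{2} e_{3})^2 = \frac{81}{4}*(-1) + \frac{81}{4}*(+1) = 0 (each basis 2-blade squares to minus the product of its generators' squares); cross terms between blades sharing an index anticommute and cancel. So B^2 = 0.
Answer: null-rotation, certificate B^2 = 0. Check the certificate: B^2 = 0, and that sign is decisive whatever form B takes.


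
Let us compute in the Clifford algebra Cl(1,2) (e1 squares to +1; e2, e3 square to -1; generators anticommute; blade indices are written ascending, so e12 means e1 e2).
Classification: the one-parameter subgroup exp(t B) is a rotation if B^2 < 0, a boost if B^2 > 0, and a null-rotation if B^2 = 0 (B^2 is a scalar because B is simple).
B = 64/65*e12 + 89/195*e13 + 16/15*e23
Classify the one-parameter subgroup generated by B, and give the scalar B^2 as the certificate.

B^2 term by term: the squares give (64/65)^2*(e12)^2 + (89/195)^2*(e13)^2 + (16/15)^2*(e23)^2 = 4096/4225*(+1) + 7921/38025*(+1) + 256/225*(-1) = 1/25 (each basis 2-blade squares to minus the product of its generators' squares); cross terms between blades sharing an index anticommute and cancel. So B^2 = 1/25.
Answer: boost, certificate B^2 = 1/25. Note: conjugating B changes its blade decomposition but never the scalar B^2 = 1/25, whose sign settles the classification.


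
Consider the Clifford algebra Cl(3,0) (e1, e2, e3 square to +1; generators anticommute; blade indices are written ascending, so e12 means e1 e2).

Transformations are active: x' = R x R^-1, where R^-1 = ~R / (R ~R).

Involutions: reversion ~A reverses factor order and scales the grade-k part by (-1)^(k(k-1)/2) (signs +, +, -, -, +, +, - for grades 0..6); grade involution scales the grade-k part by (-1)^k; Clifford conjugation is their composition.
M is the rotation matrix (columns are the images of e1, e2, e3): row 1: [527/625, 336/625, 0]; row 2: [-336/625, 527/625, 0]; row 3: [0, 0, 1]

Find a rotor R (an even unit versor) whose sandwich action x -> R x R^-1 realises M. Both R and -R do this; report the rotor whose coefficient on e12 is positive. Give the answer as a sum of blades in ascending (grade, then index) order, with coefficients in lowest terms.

Method: write R = a + b12*e12 + b13*e13 + b23*e23 with a^2 + b12^2 + b13^2 + b23^2 = 1 (so R^-1 = ~R). Expanding the columns R e_j ~R gives tr M = 4a^2 - 1 and, from the antisymmetric part, M21 - M12 = -4a*b12, M13 - M31 = 4a*b13, M32 - M23 = -4a*b23.
Here tr M = 1679/625, so a^2 = (1 + tr M)/4 = 576/625 and a = ±24/25. Taking a = 24/25: M21 - M12 = -672/625, M13 - M31 = 0, M32 - M23 = 0, giving b12 = 7/25, b13 = 0, b23 = 0, i.e. R = 24/25 + 7/25*e12.
Its e12 coefficient is already positive.
Answer: 24/25 + 7/25*e12. Key observation: the double cover Spin(3) -> SO(3) sends R and -R to the same matrix (trace 1679/625 here), so the stated sign of the e12 coefficient is what selects one sheet.


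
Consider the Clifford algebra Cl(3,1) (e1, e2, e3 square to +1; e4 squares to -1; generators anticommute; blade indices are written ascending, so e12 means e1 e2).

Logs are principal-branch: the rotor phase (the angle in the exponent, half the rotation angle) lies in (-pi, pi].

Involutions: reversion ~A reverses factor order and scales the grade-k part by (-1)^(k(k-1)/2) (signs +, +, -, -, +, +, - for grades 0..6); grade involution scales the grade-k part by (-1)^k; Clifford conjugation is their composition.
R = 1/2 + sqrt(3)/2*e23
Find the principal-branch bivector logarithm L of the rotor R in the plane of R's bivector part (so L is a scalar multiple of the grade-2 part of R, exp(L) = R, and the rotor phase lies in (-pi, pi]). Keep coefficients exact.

The scalar part of R is 1/2, which fixes the principal-branch rotor phase; the unit plane is then the bivector part divided by the sine of that phase, and L is that plane scaled by the phase.
Concretely: cos(phase) = 1/2 gives phase = ±pi/3, and since phase/sin(phase) is even the sign is immaterial: L = (phase/sin(phase)) * <R>_2 = (2*sqrt(3)*pi/9) * <R>_2.
Answer: pi/3*e23


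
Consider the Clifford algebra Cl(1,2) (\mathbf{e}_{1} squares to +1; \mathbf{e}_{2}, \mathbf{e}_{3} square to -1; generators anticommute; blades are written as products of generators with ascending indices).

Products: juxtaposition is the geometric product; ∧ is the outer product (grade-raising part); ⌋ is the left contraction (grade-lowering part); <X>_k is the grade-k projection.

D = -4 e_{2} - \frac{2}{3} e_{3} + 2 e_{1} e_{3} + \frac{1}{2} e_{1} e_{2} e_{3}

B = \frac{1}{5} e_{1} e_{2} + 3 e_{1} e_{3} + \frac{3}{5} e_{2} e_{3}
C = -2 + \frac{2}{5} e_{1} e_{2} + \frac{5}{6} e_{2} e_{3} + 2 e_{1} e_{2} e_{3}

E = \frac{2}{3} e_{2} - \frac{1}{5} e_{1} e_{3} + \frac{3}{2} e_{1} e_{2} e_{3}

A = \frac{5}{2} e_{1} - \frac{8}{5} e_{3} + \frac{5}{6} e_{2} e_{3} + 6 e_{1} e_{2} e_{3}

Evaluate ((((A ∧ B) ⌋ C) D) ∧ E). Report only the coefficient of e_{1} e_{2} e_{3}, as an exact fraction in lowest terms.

step 1: \frac{59}{50} e_{1} e_{2} e_{3}
step 2: -\frac{59}{25}
step 3: \frac{236}{25} e_{2} + \frac{118}{75} e_{3} - \frac{118}{25} e_{1} e_{3} - \frac{59}{50} e_{1} e_{2} e_{3}
step 4: -\frac{236}{225} e_{2} e_{3} + \frac{1888}{375} e_{1} e_{2} e_{3}
Answer: \frac{1888}{375}


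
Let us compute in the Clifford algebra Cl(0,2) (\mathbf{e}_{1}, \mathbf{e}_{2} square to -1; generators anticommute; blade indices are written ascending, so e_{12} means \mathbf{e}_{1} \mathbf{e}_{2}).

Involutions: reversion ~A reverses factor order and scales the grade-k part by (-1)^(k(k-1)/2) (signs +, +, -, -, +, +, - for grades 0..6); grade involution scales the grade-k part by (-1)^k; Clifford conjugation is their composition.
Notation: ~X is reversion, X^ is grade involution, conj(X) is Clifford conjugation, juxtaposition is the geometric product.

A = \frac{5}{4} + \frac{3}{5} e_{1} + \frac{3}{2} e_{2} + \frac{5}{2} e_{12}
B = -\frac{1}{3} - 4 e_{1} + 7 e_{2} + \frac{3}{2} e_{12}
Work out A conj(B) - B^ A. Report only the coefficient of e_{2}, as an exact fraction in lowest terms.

first term: \frac{343}{30} + \frac{401}{20} e_{1} + \frac{33}{20} e_{2} - \frac{1549}{120} e_{12}
second term: \frac{59}{15} - \frac{299}{20} e_{1} - \frac{367}{20} e_{2} + \frac{1349}{120} e_{12}
Answer: 20


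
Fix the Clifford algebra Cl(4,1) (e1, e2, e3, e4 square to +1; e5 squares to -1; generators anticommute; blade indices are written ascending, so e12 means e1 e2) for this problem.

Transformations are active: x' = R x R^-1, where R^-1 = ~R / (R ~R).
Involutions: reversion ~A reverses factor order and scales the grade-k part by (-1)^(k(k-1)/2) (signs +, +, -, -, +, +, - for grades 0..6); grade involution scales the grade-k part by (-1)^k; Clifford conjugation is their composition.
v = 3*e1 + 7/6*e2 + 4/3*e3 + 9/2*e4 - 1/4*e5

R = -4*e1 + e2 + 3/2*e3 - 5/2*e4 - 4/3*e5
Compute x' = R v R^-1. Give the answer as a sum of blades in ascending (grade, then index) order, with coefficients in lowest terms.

~R = -4*e1 + e2 + 3/2*e3 - 5/2*e4 - 4/3*e5, and R ~R = 427/18, so R^-1 = ~R / (427/18).
R v = -245/12 - 23/3*e12 - 59/6*e13 - 21/2*e14 + 5*e15 - 5/12*e23 + 89/12*e24 + 47/36*e25 + 121/12*e34 + 101/72*e35 + 53/8*e45
Answer: 237/61*e1 - 1057/366*e2 - 1433/366*e3 - 12/61*e4 + 621/244*e5


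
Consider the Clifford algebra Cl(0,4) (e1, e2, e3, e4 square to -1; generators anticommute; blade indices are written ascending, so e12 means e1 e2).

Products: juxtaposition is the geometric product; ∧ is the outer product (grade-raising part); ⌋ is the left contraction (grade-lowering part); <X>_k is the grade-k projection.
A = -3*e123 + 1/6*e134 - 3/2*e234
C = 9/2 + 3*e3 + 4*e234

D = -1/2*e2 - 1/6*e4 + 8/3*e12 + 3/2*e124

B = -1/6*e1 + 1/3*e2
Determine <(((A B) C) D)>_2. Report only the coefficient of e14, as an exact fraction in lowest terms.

step 1: -e13 - 1/2*e23 + 19/36*e34 - 7/36*e1234
step 2: 20/9*e1 - 11/18*e2 + 43/12*e4 - 9/2*e13 - 9/4*e23 + 19/8*e34 - 55/12*e124 - 7/8*e1234
step 3: -79/12 - 44/27*e1 - 160/27*e2 + 5/24*e3 + 110/9*e4 - 29/4*e12 - 6*e13 + 217/216*e14 + 12*e23 - 311/216*e24 + 7/3*e34 - 143/24*e123 + 86/9*e124 - 49/16*e134 + 95/16*e234 + 19/3*e1234
step 4: -29/4*e12 - 6*e13 + 217/216*e14 + 12*e23 - 311/216*e24 + 7/3*e34
Answer: 217/216


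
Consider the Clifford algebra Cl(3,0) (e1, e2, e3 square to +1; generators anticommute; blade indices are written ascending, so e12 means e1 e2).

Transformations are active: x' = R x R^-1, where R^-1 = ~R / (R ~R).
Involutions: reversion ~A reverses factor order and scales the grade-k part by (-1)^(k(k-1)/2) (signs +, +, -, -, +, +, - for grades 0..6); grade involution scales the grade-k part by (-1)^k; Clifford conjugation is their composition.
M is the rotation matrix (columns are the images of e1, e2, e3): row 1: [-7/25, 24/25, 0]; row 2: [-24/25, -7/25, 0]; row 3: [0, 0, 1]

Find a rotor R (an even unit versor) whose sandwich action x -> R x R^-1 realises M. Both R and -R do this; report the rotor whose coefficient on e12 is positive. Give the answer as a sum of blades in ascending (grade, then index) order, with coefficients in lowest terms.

Method: write R = a + b12*e12 + b13*e13 + b23*e23 with a^2 + b12^2 + b13^2 + b23^2 = 1 (so R^-1 = ~R). Expanding the columns R e_j ~R gives tr M = 4a^2 - 1 and, from the antisymmetric part, M21 - M12 = -4a*b12, M13 - M31 = 4a*b13, M32 - M23 = -4a*b23.
Here tr M = 11/25, so a^2 = (1 + tr M)/4 = 9/25 and a = ±3/5. Taking a = 3/5: M21 - M12 = -48/25, M13 - M31 = 0, M32 - M23 = 0, giving b12 = 4/5, b13 = 0, b23 = 0, i.e. R = 3/5 + 4/5*e12.
Its e12 coefficient is already positive.
Answer: 3/5 + 4/5*e12. Why the constraint matters: R and -R act identically through the sandwich — M has trace 11/25 either way — so only the sign condition on e12 picks one of the two preimages.


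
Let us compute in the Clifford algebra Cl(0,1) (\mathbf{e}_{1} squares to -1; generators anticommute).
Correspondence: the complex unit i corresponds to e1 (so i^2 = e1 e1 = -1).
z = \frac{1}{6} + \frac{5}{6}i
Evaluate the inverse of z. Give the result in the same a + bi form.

In blades: z = \frac{1}{6} + \frac{5}{6} e_{1}.
With qbar = \frac{1}{6} - \frac{5}{6} e_{1} (scalar fixed, mapped units negated), z qbar = \frac{13}{18} (the sum of squared coefficients), so z^-1 = qbar / (\frac{13}{18}) = \frac{3}{13} - \frac{15}{13} e_{1}; translating back:
Answer: \frac{3}{13} - \frac{15}{13}i


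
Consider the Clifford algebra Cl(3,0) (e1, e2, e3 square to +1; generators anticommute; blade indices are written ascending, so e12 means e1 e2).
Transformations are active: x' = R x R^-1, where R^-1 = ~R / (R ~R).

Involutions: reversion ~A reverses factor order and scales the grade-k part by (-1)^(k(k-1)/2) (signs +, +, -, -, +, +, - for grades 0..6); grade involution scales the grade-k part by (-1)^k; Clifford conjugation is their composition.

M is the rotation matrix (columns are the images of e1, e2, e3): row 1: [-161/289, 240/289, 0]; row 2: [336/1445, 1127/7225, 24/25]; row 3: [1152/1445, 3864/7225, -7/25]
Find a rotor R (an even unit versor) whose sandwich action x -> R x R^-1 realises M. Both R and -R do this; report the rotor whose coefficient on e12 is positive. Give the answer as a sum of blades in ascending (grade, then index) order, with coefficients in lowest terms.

Method: write R = a + b12*e12 + b13*e13 + b23*e23 with a^2 + b12^2 + b13^2 + b23^2 = 1 (so R^-1 = ~R). Expanding the columns R e_j ~R gives tr M = 4a^2 - 1 and, from the antisymmetric part, M21 - M12 = -4a*b12, M13 - M31 = 4a*b13, M32 - M23 = -4a*b23.
Here tr M = -4921/7225, so a^2 = (1 + tr M)/4 = 576/7225 and a = ±24/85. Taking a = 24/85: M21 - M12 = -864/1445, M13 - M31 = -1152/1445, M32 - M23 = -3072/7225, giving b12 = 9/17, b13 = -12/17, b23 = 32/85, i.e. R = 24/85 + 9/17*e12 - 12/17*e13 + 32/85*e23.
Its e12 coefficient is already positive.
Answer: 24/85 + 9/17*e12 - 12/17*e13 + 32/85*e23. Why the constraint matters: R and -R act identically through the sandwich — M has trace -4921/7225 either way — so only the sign condition on e12 picks one of the two preimages.


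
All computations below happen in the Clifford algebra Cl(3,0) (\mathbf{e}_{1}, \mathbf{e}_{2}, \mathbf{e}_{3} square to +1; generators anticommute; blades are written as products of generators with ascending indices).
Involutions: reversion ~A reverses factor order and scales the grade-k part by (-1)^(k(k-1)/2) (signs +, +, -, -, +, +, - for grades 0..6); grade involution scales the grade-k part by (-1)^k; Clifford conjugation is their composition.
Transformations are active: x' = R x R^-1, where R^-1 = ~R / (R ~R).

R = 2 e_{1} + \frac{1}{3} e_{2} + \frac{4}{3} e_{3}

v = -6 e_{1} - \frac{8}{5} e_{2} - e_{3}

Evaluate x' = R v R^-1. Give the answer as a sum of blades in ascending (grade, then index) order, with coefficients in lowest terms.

~R = 2 e_{1} + \frac{1}{3} e_{2} + \frac{4}{3} e_{3}, and R ~R = \frac{53}{9}, so R^-1 = ~R / (\frac{53}{9}).
R v = -\frac{208}{15} - \frac{6}{5} e_{1} e_{2} + 6 e_{1} e_{3} + \frac{9}{5} e_{2} e_{3}
Answer: -\frac{906}{265} e_{1} + \frac{8}{265} e_{2} - \frac{1399}{265} e_{3}


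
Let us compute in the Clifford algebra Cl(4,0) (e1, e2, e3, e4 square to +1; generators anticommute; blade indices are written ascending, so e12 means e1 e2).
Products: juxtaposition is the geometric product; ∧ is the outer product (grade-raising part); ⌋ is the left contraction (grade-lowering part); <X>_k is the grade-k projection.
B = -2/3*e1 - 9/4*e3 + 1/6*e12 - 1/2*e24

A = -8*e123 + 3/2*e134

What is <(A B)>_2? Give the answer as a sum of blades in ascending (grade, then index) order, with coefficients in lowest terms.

step 1: 4/3*e3 + 18*e12 + 27/8*e14 + 16/3*e23 - e34 - 3/4*e123 - 4*e134 + 1/4*e234
step 2: 18*e12 + 27/8*e14 + 16/3*e23 - e34
Answer: 18*e12 + 27/8*e14 + 16/3*e23 - e34


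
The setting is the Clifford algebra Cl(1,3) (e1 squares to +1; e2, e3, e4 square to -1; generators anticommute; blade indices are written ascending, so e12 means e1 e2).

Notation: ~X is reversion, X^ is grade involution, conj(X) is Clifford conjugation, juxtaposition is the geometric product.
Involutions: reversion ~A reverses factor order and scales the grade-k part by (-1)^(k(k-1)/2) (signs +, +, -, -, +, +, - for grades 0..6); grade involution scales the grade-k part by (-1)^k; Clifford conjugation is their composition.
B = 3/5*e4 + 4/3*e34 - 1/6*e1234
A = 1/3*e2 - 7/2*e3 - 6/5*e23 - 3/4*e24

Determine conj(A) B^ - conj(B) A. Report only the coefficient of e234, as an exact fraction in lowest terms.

first term: 9/20*e2 - 14/3*e4 - 1/8*e13 + 1/5*e14 + e23 - 7/5*e24 - 21/10*e34 + 7/12*e124 + 1/18*e134 - 262/225*e234
second term: 9/20*e2 + 14/3*e4 + 1/8*e13 - 1/5*e14 - e23 + 9/5*e24 - 21/10*e34 + 7/12*e124 + 1/18*e134 + 62/225*e234
Answer: -36/25


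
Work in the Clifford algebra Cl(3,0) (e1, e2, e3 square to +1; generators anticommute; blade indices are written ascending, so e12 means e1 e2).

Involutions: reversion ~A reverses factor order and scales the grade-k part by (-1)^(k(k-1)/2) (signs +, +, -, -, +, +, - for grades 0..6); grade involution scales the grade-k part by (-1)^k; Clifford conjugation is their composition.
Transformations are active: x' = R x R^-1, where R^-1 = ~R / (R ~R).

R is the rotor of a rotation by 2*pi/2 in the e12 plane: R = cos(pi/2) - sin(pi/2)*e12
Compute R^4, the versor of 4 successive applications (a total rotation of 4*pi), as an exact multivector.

Because a rotor carries half the rotation angle, composing 4 copies of this e12-plane rotor multiplies the phase: 4*(pi/2) = 2*pi, hence R^4 = cos(2*pi) - sin(2*pi)*e12.
cos(2*pi) = 1 and sin(2*pi) = 0, so R^4 = 1. The total rotation 4*pi is 2 full turns, so every vector returns to itself, yet the rotor is +1, back on the identity sheet (an even number of 2*pi turns).
Answer: 1


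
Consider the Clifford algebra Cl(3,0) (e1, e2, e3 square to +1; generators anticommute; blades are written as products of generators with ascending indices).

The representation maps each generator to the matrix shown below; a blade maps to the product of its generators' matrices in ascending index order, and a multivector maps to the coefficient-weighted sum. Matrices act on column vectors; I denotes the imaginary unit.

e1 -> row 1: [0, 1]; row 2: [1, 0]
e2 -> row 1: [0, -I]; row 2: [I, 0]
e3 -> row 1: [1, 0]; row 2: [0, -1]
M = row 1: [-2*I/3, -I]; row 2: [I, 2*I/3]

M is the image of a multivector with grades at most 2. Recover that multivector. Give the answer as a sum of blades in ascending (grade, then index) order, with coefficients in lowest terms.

Method: 1, rho(e1), rho(e2), rho(e3) form a trace-orthogonal basis of the 2x2 complex matrices (tr(X Y) = 2 if X = Y, else 0), so M = m0*1 + m1*rho(e1) + m2*rho(e2) + m3*rho(e3) with m0 = tr(M)/2 = 0, m1 = tr(M rho(e1))/2 = 0, m2 = tr(M rho(e2))/2 = 1, m3 = tr(M rho(e3))/2 = -2*I/3.
Multiplying table entries, the bivector images are rho(e1 e2) = I*rho(e3), rho(e1 e3) = -I*rho(e2), rho(e2 e3) = I*rho(e1); with real blade coefficients the real parts of m0..m3 are the coefficients of 1, e1, e2, e3 and the imaginary parts give the bivectors (e2 e3: Im m1, e1 e3: -Im m2, e1 e2: Im m3).
Answer: e2 - 2/3*e1 e2


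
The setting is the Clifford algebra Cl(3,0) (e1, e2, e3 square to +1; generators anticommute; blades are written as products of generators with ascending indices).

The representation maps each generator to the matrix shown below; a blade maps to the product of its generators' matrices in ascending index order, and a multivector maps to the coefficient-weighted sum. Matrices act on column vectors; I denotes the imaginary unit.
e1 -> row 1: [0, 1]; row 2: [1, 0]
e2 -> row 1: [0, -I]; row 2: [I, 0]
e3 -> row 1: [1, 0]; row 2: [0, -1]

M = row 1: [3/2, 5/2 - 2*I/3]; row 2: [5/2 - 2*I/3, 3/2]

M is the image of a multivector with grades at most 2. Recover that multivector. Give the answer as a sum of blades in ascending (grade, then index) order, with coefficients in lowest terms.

Method: 1, rho(e1), rho(e2), rho(e3) form a trace-orthogonal basis of the 2x2 complex matrices (tr(X Y) = 2 if X = Y, else 0), so M = m0*1 + m1*rho(e1) + m2*rho(e2) + m3*rho(e3) with m0 = tr(M)/2 = 3/2, m1 = tr(M rho(e1))/2 = 5/2 - 2*I/3, m2 = tr(M rho(e2))/2 = 0, m3 = tr(M rho(e3))/2 = 0.
Multiplying table entries, the bivector images are rho(e1 e2) = I*rho(e3), rho(e1 e3) = -I*rho(e2), rho(e2 e3) = I*rho(e1); with real blade coefficients the real parts of m0..m3 are the coefficients of 1, e1, e2, e3 and the imaginary parts give the bivectors (e2 e3: Im m1, e1 e3: -Im m2, e1 e2: Im m3).
Answer: 3/2 + 5/2*e1 - 2/3*e2 e3


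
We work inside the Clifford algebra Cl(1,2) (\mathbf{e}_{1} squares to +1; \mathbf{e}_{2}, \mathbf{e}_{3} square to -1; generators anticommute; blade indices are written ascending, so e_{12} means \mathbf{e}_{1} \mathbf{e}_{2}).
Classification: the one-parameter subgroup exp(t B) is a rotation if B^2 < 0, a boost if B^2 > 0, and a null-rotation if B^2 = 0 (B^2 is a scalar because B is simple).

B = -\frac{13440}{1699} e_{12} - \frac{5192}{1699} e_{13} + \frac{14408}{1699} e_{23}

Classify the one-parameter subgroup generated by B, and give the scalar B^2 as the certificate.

B^2 term by term: the squares give (-\frac{13440}{1699})^2*(e_{12})^2 + (-\frac{5192}{1699})^2*(e_{13})^2 + (\frac{14408}{1699})^2*(e_{23})^2 = \frac{180633600}{2886601}*(+1) + \frac{26956864}{2886601}*(+1) + \frac{207590464}{2886601}*(-1) = 0 (each basis 2-blade squares to minus the product of its generators' squares); cross terms between blades sharing an index anticommute and cancel. So B^2 = 0.
Answer: null-rotation, certificate B^2 = 0. The scalar 0 is the complete invariant here: its sign names the subgroup type.


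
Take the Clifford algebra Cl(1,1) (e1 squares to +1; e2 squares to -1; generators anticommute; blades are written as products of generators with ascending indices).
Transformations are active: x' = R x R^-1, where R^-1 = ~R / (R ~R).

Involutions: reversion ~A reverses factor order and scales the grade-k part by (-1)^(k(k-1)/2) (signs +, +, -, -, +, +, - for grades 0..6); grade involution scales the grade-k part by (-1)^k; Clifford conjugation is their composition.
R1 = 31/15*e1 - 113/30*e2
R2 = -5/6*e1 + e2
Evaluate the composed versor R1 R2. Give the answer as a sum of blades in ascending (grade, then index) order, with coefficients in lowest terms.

Distribute over the terms of R1 (each basis-blade product reordered to ascending indices, repeated generators contracted through their squares):
(31/15*e1) R2 = -31/18 + 31/15*e1 e2
(-113/30*e2) R2 = 113/30 - 113/36*e1 e2
Summing the partial products and collecting blades:
Answer: 92/45 - 193/180*e1 e2


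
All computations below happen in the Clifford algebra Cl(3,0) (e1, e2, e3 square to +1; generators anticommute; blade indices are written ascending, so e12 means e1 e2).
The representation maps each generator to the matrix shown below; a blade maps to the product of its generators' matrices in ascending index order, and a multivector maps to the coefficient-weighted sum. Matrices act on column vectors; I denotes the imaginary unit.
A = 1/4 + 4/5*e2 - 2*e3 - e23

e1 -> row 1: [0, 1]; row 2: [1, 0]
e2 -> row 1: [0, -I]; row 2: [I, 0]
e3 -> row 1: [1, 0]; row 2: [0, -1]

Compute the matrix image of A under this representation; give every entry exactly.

Bivector images (products of the table entries): rho(e23) = rho(e2)rho(e3) = row 1: [0, I]; row 2: [I, 0].
M = (1/4)*1 + (4/5)*rho(e2) + (-2)*rho(e3) + (-1)*rho(e23), summed entrywise (1 is the identity matrix):
Answer: row 1: [-7/4, -9*I/5]; row 2: [-I/5, 9/4]


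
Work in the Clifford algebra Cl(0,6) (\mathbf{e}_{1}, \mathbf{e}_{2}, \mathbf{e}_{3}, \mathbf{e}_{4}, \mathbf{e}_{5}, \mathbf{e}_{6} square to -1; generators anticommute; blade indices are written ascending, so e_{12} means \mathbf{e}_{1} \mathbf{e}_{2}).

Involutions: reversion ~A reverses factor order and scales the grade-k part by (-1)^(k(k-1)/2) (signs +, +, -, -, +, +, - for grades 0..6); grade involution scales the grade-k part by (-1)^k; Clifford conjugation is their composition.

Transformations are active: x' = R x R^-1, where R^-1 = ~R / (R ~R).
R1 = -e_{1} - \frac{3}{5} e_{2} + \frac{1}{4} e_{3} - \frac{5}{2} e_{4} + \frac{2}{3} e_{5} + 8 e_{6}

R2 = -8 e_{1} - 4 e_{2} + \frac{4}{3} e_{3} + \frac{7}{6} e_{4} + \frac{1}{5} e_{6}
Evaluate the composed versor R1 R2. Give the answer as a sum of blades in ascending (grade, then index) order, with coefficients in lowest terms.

Distribute over the terms of R2 (each basis-blade product reordered to ascending indices, repeated generators contracted through their squares):
R1 (-8 e_{1}) = -8 - \frac{24}{5} e_{12} + 2 e_{13} - 20 e_{14} + \frac{16}{3} e_{15} + 64 e_{16}
R1 (-4 e_{2}) = -\frac{12}{5} + 4 e_{12} + e_{23} - 10 e_{24} + \frac{8}{3} e_{25} + 32 e_{26}
R1 (\frac{4}{3} e_{3}) = -\frac{1}{3} - \frac{4}{3} e_{13} - \frac{4}{5} e_{23} + \frac{10}{3} e_{34} - \frac{8}{9} e_{35} - \frac{32}{3} e_{36}
R1 (\frac{7}{6} e_{4}) = \frac{35}{12} - \frac{7}{6} e_{14} - \frac{7}{10} e_{24} + \frac{7}{24} e_{34} - \frac{7}{9} e_{45} - \frac{28}{3} e_{46}
R1 (\frac{1}{5} e_{6}) = -\frac{8}{5} - \frac{1}{5} e_{16} - \frac{3}{25} e_{26} + \frac{1}{20} e_{36} - \frac{1}{2} e_{46} + \frac{2}{15} e_{56}
Summing the partial products and collecting blades:
Answer: -\frac{113}{12} - \frac{4}{5} e_{12} + \frac{2}{3} e_{13} - \frac{127}{6} e_{14} + \frac{16}{3} e_{15} + \frac{319}{5} e_{16} + \frac{1}{5} e_{23} - \frac{107}{10} e_{24} + \frac{8}{3} e_{25} + \frac{797}{25} e_{26} + \frac{29}{8} e_{34} - \frac{8}{9} e_{35} - \frac{637}{60} e_{36} - \frac{7}{9} e_{45} - \frac{59}{6} e_{46} + \frac{2}{15} e_{56}


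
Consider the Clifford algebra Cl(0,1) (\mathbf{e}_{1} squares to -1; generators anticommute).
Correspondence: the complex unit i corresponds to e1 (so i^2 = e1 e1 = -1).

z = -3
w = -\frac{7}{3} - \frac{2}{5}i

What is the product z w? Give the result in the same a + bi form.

In blades: z = -3, w = -\frac{7}{3} - \frac{2}{5} e_{1}.
Distribute z over w term by term (generator squares from the signature, products reordered to ascending indices): (-3)*w = 7 + \frac{6}{5} e_{1}.
Sum: 7 + \frac{6}{5} e_{1}; translating back through the correspondence:
Answer: 7 + \frac{6}{5}i


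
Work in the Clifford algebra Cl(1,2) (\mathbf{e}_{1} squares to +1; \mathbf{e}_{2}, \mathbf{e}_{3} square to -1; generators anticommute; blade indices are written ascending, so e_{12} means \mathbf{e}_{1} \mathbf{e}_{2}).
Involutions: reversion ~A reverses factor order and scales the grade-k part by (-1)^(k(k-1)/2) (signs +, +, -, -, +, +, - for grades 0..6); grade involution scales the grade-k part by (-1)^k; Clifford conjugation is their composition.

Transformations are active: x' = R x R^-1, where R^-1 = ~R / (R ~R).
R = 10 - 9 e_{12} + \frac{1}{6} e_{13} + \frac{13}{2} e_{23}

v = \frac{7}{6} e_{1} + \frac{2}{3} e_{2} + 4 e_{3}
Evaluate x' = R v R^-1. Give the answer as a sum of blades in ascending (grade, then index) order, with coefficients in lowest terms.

~R = 10 + 9 e_{12} - \frac{1}{6} e_{13} - \frac{13}{2} e_{23}, and R ~R = \frac{551}{9}, so R^-1 = ~R / (\frac{551}{9}).
R v = 17 e_{1} - \frac{53}{6} e_{2} + \frac{1589}{36} e_{3} - \frac{1027}{36} e_{123}
Answer: -\frac{11047}{6612} e_{1} - \frac{24515}{6612} e_{2} + \frac{2239}{1102} e_{3}


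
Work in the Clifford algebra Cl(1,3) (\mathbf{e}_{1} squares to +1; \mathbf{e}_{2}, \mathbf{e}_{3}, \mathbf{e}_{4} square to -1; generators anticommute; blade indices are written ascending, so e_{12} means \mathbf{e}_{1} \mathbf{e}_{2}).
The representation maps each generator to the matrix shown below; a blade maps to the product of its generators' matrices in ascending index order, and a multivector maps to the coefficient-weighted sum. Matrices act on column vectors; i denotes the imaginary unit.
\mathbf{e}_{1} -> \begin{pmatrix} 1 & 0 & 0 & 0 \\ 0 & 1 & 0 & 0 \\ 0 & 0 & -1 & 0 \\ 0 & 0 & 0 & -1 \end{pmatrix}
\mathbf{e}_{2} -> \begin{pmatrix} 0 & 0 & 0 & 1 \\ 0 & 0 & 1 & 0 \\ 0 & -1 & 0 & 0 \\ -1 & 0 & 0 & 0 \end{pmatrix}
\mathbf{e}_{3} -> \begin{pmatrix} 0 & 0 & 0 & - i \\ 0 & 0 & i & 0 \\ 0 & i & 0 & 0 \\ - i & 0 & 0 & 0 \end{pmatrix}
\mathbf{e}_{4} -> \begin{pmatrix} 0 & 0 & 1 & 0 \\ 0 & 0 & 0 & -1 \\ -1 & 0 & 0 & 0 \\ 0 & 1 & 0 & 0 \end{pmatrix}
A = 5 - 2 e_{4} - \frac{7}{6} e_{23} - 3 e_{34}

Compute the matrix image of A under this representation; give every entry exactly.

Bivector images (products of the table entries): rho(e_{23}) = rho(\mathbf{e}_{2})rho(\mathbf{e}_{3}) = \begin{pmatrix} - i & 0 & 0 & 0 \\ 0 & i & 0 & 0 \\ 0 & 0 & - i & 0 \\ 0 & 0 & 0 & i \end{pmatrix}; rho(e_{34}) = rho(\mathbf{e}_{3})rho(\mathbf{e}_{4}) = \begin{pmatrix} 0 & - i & 0 & 0 \\ - i & 0 & 0 & 0 \\ 0 & 0 & 0 & - i \\ 0 & 0 & - i & 0 \end{pmatrix}.
M = (5)*1 + (-2)*rho(e_{4}) + (-\frac{7}{6})*rho(e_{23}) + (-3)*rho(e_{34}), summed entrywise (1 is the identity matrix):
Answer: \begin{pmatrix} 5 + \frac{7 i}{6} & 3 i & -2 & 0 \\ 3 i & 5 - \frac{7 i}{6} & 0 & 2 \\ 2 & 0 & 5 + \frac{7 i}{6} & 3 i \\ 0 & -2 & 3 i & 5 - \frac{7 i}{6} \end{pmatrix}


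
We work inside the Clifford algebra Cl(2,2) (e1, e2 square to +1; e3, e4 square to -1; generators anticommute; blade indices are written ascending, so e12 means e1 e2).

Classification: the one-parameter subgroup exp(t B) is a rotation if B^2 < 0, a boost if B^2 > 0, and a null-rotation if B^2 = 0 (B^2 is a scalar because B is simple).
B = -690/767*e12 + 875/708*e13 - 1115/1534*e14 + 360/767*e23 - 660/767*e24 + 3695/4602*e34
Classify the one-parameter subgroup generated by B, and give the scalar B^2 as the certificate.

B^2 term by term: the squares give (-690/767)^2*(e12)^2 + (875/708)^2*(e13)^2 + (-1115/1534)^2*(e14)^2 + (360/767)^2*(e23)^2 + (-660/767)^2*(e24)^2 + (3695/4602)^2*(e34)^2 = 476100/588289*(-1) + 765625/501264*(+1) + 1243225/2353156*(+1) + 129600/588289*(+1) + 435600/588289*(+1) + 13653025/21178404*(-1) = 25/16 (each basis 2-blade squares to minus the product of its generators' squares); cross terms between blades sharing an index anticommute and cancel; the commuting (index-disjoint) pairs give grade-4 terms 2*c*c'*(blade product), which cancel blade by blade — e1234: -849850/588289 + 96250/45253 - 401400/588289 = 0 — confirming B is simple. So B^2 = 25/16.
Answer: boost, certificate B^2 = 25/16. Why this suffices: the scalar 25/16 survives any versor conjugation, so its sign alone determines the class however B is presented.


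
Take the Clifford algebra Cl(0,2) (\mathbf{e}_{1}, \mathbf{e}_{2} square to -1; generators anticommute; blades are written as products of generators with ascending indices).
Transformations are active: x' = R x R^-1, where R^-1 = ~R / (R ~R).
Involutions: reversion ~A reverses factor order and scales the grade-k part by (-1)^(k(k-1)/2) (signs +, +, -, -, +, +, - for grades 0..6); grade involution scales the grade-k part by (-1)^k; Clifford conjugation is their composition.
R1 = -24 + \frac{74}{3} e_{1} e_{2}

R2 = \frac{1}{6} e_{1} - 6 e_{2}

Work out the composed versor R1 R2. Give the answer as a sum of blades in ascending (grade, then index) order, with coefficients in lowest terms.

Distribute over the terms of R1 (each basis-blade product reordered to ascending indices, repeated generators contracted through their squares):
(-24) R2 = -4 e_{1} + 144 e_{2}
(\frac{74}{3} e_{1} e_{2}) R2 = 148 e_{1} + \frac{37}{9} e_{2}
Summing the partial products and collecting blades:
Answer: 144 e_{1} + \frac{1333}{9} e_{2}


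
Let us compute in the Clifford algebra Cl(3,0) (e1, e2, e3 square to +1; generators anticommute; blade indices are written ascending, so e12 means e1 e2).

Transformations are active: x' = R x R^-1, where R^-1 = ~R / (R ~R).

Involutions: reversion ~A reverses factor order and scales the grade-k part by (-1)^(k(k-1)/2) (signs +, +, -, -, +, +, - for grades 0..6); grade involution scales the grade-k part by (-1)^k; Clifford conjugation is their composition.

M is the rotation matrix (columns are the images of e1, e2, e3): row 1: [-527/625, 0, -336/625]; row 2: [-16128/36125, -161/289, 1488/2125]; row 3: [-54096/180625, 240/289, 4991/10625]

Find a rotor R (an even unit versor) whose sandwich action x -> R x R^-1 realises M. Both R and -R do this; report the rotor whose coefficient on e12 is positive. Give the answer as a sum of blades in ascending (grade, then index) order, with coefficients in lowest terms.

Method: write R = a + b12*e12 + b13*e13 + b23*e23 with a^2 + b12^2 + b13^2 + b23^2 = 1 (so R^-1 = ~R). Expanding the columns R e_j ~R gives tr M = 4a^2 - 1 and, from the antisymmetric part, M21 - M12 = -4a*b12, M13 - M31 = 4a*b13, M32 - M23 = -4a*b23.
Here tr M = -168081/180625, so a^2 = (1 + tr M)/4 = 3136/180625 and a = ±56/425. Taking a = 56/425: M21 - M12 = -16128/36125, M13 - M31 = -43008/180625, M32 - M23 = 4704/36125, giving b12 = 72/85, b13 = -192/425, b23 = -21/85, i.e. R = 56/425 + 72/85*e12 - 192/425*e13 - 21/85*e23.
Its e12 coefficient is already positive.
Answer: 56/425 + 72/85*e12 - 192/425*e13 - 21/85*e23. Sheet selection: the two-to-one cover makes ±R indistinguishable at the matrix level (trace -168081/180625), so uniqueness comes from the required sign on e12.


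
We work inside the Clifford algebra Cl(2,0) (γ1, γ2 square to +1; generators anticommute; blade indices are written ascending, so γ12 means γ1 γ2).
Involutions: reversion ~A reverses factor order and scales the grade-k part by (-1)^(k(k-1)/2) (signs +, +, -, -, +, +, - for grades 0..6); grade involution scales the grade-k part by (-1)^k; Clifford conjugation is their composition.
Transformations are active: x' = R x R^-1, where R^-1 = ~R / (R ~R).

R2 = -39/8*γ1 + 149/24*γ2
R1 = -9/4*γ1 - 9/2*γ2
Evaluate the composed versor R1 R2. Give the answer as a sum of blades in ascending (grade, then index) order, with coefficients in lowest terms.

Distribute over the terms of R1 (each basis-blade product reordered to ascending indices, repeated generators contracted through their squares):
(-9/4*γ1) R2 = 351/32 - 447/32*γ12
(-9/2*γ2) R2 = -447/16 - 351/16*γ12
Summing the partial products and collecting blades:
Answer: -543/32 - 1149/32*γ12


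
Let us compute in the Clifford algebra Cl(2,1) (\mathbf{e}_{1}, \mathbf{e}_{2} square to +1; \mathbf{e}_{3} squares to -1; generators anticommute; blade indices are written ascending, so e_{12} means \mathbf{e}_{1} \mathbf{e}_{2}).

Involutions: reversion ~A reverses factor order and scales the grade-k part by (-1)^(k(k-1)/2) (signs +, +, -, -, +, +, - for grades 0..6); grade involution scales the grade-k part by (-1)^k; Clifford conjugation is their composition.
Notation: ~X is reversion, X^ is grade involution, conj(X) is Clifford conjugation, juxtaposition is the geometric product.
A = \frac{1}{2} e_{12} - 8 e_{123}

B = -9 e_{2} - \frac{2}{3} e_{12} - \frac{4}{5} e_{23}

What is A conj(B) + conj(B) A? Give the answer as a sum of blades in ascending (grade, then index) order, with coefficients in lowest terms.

first term: -\frac{1}{3} - \frac{19}{10} e_{1} + \frac{16}{3} e_{3} + \frac{362}{5} e_{13}
second term: -\frac{1}{3} - \frac{109}{10} e_{1} + \frac{16}{3} e_{3} + \frac{358}{5} e_{13}
Answer: -\frac{2}{3} - \frac{64}{5} e_{1} + \frac{32}{3} e_{3} + 144 e_{13}


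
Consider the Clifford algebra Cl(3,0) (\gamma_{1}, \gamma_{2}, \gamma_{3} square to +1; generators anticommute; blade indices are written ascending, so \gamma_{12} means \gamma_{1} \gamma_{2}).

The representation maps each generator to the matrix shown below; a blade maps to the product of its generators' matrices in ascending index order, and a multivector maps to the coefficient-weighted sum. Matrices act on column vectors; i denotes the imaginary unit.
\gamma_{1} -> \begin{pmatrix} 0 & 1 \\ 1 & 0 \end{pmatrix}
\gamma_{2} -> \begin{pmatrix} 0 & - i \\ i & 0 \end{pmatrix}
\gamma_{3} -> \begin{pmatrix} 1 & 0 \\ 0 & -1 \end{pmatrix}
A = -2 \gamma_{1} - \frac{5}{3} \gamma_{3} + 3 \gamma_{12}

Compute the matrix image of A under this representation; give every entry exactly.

Bivector images (products of the table entries): rho(\gamma_{12}) = rho(\gamma_{1})rho(\gamma_{2}) = \begin{pmatrix} i & 0 \\ 0 & - i \end{pmatrix}.
M = (-2)*rho(\gamma_{1}) + (-\frac{5}{3})*rho(\gamma_{3}) + (3)*rho(\gamma_{12}), summed entrywise:
Answer: \begin{pmatrix} - \frac{5}{3} + 3 i & -2 \\ -2 & \frac{5}{3} - 3 i \end{pmatrix}


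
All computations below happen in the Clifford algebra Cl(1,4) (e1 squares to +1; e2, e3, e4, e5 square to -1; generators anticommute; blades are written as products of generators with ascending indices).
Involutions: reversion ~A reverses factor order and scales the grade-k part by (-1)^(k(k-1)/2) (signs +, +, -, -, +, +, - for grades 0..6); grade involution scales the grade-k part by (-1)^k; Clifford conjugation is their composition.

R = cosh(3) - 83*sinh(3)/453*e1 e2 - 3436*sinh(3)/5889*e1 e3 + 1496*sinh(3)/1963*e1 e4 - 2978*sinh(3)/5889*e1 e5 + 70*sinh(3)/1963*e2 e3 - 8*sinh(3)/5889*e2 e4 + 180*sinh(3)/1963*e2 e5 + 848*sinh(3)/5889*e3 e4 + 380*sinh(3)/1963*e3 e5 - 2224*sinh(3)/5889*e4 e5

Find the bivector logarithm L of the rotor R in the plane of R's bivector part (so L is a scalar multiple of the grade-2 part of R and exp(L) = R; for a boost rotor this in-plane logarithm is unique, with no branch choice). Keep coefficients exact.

The scalar part of R is cosh(3), so cosh pins the rapidity up to sign — the sign comes from the bivector part; dividing that part by sinh of the rapidity yields the plane, and the in-plane L = rapidity * plane is unique because the two sign choices cancel.
Concretely: cosh(rapidity) = cosh(3) gives rapidity = ±3, and since rapidity/sinh(rapidity) is even the sign is immaterial: L = (rapidity/sinh(rapidity)) * <R>_2 = (3/sinh(3)) * <R>_2.
Answer: -83/151*e1 e2 - 3436/1963*e1 e3 + 4488/1963*e1 e4 - 2978/1963*e1 e5 + 210/1963*e2 e3 - 8/1963*e2 e4 + 540/1963*e2 e5 + 848/1963*e3 e4 + 1140/1963*e3 e5 - 2224/1963*e4 e5


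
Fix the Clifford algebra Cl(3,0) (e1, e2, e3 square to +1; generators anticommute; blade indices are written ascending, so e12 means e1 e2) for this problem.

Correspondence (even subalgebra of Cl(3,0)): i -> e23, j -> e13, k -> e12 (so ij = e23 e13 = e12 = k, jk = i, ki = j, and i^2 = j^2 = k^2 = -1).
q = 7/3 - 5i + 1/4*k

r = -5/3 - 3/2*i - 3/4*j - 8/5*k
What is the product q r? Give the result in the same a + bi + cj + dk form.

In blades: q = 7/3 + 1/4*e12 - 5*e23, r = -5/3 - 8/5*e12 - 3/4*e13 - 3/2*e23.
Distribute q over r term by term (generator squares from the signature, products reordered to ascending indices): (7/3)*r = -35/9 - 56/15*e12 - 7/4*e13 - 7/2*e23; (1/4*e12)*r = 2/5 - 5/12*e12 - 3/8*e13 + 3/16*e23; (-5*e23)*r = -15/2 + 15/4*e12 - 8*e13 + 25/3*e23.
Sum: -989/90 - 2/5*e12 - 81/8*e13 + 241/48*e23; translating back through the correspondence:
Answer: -989/90 + 241/48*i - 81/8*j - 2/5*k


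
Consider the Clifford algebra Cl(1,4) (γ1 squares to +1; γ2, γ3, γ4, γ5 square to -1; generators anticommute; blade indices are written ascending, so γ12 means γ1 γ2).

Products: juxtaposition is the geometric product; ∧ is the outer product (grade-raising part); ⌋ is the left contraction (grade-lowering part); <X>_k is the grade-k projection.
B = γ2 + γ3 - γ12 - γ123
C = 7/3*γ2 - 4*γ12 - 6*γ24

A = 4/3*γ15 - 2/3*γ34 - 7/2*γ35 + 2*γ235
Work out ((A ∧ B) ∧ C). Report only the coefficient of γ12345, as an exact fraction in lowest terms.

step 1: -4/3*γ125 - 4/3*γ135 - 2/3*γ234 - 7/2*γ235 + 2/3*γ1234 + 7/2*γ1235
step 2: -28/9*γ1235 - 8*γ12345
Answer: -8
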